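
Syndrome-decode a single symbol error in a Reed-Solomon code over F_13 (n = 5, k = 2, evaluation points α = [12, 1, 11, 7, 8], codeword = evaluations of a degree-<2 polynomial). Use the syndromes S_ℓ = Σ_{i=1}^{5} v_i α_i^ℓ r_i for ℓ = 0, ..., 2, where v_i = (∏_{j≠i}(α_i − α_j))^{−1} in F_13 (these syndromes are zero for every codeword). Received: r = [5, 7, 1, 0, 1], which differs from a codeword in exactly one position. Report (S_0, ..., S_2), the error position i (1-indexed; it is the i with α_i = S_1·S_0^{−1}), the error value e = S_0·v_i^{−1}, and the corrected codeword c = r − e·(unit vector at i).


S = (1, 11, 4), error at position 3, error magnitude e = 10, c = [5, 7, 4, 0, 1].

Step 1: column multipliers v_i = (∏_{j≠i}(α_i − α_j))^{−1} mod 13.
  i = 1 (α = 12): (12−1)(12−11)(12−7)(12−8) = 11·1·5·4 = 220 ≡ 12, so v_1 = 12^{−1} = 12 (mod 13).
  i = 2 (α = 1): (1−12)(1−11)(1−7)(1−8) = (−11)·(−10)·(−6)·(−7) = 4620 ≡ 5, so v_2 = 5^{−1} = 8 (mod 13).
  i = 3 (α = 11): (11−12)(11−1)(11−7)(11−8) = (−1)·10·4·3 = −120 ≡ 10, so v_3 = 10^{−1} = 4 (mod 13).
  i = 4 (α = 7): (7−12)(7−1)(7−11)(7−8) = (−5)·6·(−4)·(−1) = −120 ≡ 10, so v_4 = 10^{−1} = 4 (mod 13).
  i = 5 (α = 8): (8−12)(8−1)(8−11)(8−7) = (−4)·7·(−3)·1 = 84 ≡ 6, so v_5 = 6^{−1} = 11 (mod 13).
  v = [12, 8, 4, 4, 11].
Step 2: syndromes of r = [5, 7, 1, 0, 1] (all sums mod 13).
  S_0 = Σ v_i r_i = 12·5 + 8·7 + 4·1 + 4·0 + 11·1 = 131 ≡ 1.
  S_1 = Σ v_i α_i r_i = 12·12·5 + 8·1·7 + 4·11·1 + 4·7·0 + 11·8·1 = 908 ≡ 11.
  α_i^2 mod 13 = [1, 1, 4, 10, 12].
  S_2 = Σ v_i α_i^2 r_i = 12·1·5 + 8·1·7 + 4·4·1 + 4·10·0 + 11·12·1 = 264 ≡ 4.
  S = (1, 11, 4) ≠ 0, so r is not a codeword (an error is present).
Step 3: locate the error. For a single error e at position i, S_ℓ = v_i·e·α_i^ℓ, so α_err = S_1/S_0.
  S_0^{−1} = 1^{−1} = 1 (mod 13), so α_err = 11·1 = 11 ≡ 11 = α_3. Error position i = 3.
  Consistency check: S_2/S_1 = 4·6 = 24 ≡ 11 = α_err ✓ (single-error assumption holds).
Step 4: error magnitude e = S_0/v_3 = S_0·∏_{j≠3}(α_3 − α_j) = 1·10 = 10 ≡ 10 (mod 13).
Step 5: correct position 3: c_3 = r_3 − e = 1 − 10 ≡ 4 (mod 13). Hence c = [5, 7, 4, 0, 1].
  Check: interpolating c through the α_i gives m(x) = 6 + 1·x (degree < 2) with m(α_i) = c_i for every i, so c is indeed a codeword.


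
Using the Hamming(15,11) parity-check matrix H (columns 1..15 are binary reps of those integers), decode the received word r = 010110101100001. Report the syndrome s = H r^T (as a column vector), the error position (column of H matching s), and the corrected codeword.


s = (1, 0, 0, 0)^T, error position = 8, corrected codeword c = 010110111100001

Compute s = H r^T mod 2 one row at a time:
  s_1 = 0 + 1 + 1 + 0 + 0 + 0 + 0 + 1 = 3 ≡ 1 (mod 2).
  s_2 = 1 + 1 + 0 + 1 + 0 + 0 + 0 + 1 = 4 ≡ 0 (mod 2).
  s_3 = 1 + 0 + 0 + 1 + 1 + 0 + 0 + 1 = 4 ≡ 0 (mod 2).
  s_4 = 0 + 0 + 1 + 1 + 1 + 0 + 0 + 1 = 4 ≡ 0 (mod 2).
s = (1, 0, 0, 0)^T — this equals column 8 of H (binary 1000), so error is at position 8.
Correct: flip bit 8 of r = 010110101100001 to get c = 010110111100001.


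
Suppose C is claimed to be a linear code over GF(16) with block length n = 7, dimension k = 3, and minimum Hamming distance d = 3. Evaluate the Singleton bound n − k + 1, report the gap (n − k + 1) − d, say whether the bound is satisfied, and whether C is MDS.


Singleton RHS = n − k + 1 = 5, slack = 2, bound satisfied, not MDS.

Singleton bound: d ≤ n − k + 1.
Here n = 7, k = 3, so n − k + 1 = 5.
Given d = 3, check d ≤ 5: YES.
Slack = (n − k + 1) − d = 2.
The code is NOT MDS (slack = 2 > 0).
Description: the claimed parameters are [7, 3, 3]_16; such a code would be non-MDS.


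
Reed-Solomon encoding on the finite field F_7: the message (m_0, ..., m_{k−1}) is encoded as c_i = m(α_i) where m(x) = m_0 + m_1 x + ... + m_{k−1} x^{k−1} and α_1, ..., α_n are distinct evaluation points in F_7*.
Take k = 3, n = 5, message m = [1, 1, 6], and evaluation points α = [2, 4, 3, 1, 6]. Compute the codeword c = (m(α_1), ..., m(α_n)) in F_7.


c = [6, 3, 2, 1, 6]

Message polynomial: m(x) = 1 + 1·x + 6·x^2 (mod 7).
For each evaluation point α_i, compute m(α_i) mod 7:
  α_1 = 2: Horner steps 6 → 6 → 6, so m(2) = 6.
  α_2 = 4: Horner steps 6 → 4 → 3, so m(4) = 3.
  α_3 = 3: Horner steps 6 → 5 → 2, so m(3) = 2.
  α_4 = 1: Horner steps 6 → 0 → 1, so m(1) = 1.
  α_5 = 6: Horner steps 6 → 2 → 6, so m(6) = 6.
Codeword c = [6, 3, 2, 1, 6] ∈ F_7^5.


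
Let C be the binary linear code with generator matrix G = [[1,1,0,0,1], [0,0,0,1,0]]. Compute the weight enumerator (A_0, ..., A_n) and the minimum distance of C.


Weight distribution: A_0 = 1, A_1 = 1, A_3 = 1, A_4 = 1. Minimum distance d = 1.

Enumerate all 2^2 = 4 messages m ∈ F_2^2.
For each, compute codeword c = mG in F_2^5, then tally its weight.
  m = 00 → c = 00000, weight = 0.
  m = 10 → c = 11001, weight = 3.
  m = 01 → c = 00010, weight = 1.
  m = 11 → c = 11011, weight = 4.
Tally weights:
  weight 0: 1 codewords.
  weight 1: 1 codewords.
  weight 3: 1 codewords.
  weight 4: 1 codewords.
Minimum distance d = smallest w > 0 with A_w > 0 = 1.
Sanity: Σ A_w = 4 = 2^2 = 4 ✓.


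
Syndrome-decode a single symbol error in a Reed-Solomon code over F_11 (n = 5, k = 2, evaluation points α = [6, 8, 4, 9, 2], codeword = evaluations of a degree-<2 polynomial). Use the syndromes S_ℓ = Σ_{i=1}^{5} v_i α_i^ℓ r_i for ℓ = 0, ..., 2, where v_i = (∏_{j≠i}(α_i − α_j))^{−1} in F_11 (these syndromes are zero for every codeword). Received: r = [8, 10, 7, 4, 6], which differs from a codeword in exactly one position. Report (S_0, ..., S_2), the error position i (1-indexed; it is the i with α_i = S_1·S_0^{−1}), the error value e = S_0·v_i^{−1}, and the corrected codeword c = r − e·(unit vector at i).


S = (8, 9, 6), error at position 2, error magnitude e = 1, c = [8, 9, 7, 4, 6].

Step 1: column multipliers v_i = (∏_{j≠i}(α_i − α_j))^{−1} mod 11.
  i = 1 (α = 6): (6−8)(6−4)(6−9)(6−2) = (−2)·2·(−3)·4 = 48 ≡ 4, so v_1 = 4^{−1} = 3 (mod 11).
  i = 2 (α = 8): (8−6)(8−4)(8−9)(8−2) = 2·4·(−1)·6 = −48 ≡ 7, so v_2 = 7^{−1} = 8 (mod 11).
  i = 3 (α = 4): (4−6)(4−8)(4−9)(4−2) = (−2)·(−4)·(−5)·2 = −80 ≡ 8, so v_3 = 8^{−1} = 7 (mod 11).
  i = 4 (α = 9): (9−6)(9−8)(9−4)(9−2) = 3·1·5·7 = 105 ≡ 6, so v_4 = 6^{−1} = 2 (mod 11).
  i = 5 (α = 2): (2−6)(2−8)(2−4)(2−9) = (−4)·(−6)·(−2)·(−7) = 336 ≡ 6, so v_5 = 6^{−1} = 2 (mod 11).
  v = [3, 8, 7, 2, 2].
Step 2: syndromes of r = [8, 10, 7, 4, 6] (all sums mod 11).
  S_0 = Σ v_i r_i = 3·8 + 8·10 + 7·7 + 2·4 + 2·6 = 173 ≡ 8.
  S_1 = Σ v_i α_i r_i = 3·6·8 + 8·8·10 + 7·4·7 + 2·9·4 + 2·2·6 = 1076 ≡ 9.
  α_i^2 mod 11 = [3, 9, 5, 4, 4].
  S_2 = Σ v_i α_i^2 r_i = 3·3·8 + 8·9·10 + 7·5·7 + 2·4·4 + 2·4·6 = 1117 ≡ 6.
  S = (8, 9, 6) ≠ 0, so r is not a codeword (an error is present).
Step 3: locate the error. For a single error e at position i, S_ℓ = v_i·e·α_i^ℓ, so α_err = S_1/S_0.
  S_0^{−1} = 8^{−1} = 7 (mod 11), so α_err = 9·7 = 63 ≡ 8 = α_2. Error position i = 2.
  Consistency check: S_2/S_1 = 6·5 = 30 ≡ 8 = α_err ✓ (single-error assumption holds).
Step 4: error magnitude e = S_0/v_2 = S_0·∏_{j≠2}(α_2 − α_j) = 8·7 = 56 ≡ 1 (mod 11).
Step 5: correct position 2: c_2 = r_2 − e = 10 − 1 ≡ 9 (mod 11). Hence c = [8, 9, 7, 4, 6].
  Check: interpolating c through the α_i gives m(x) = 5 + 6·x (degree < 2) with m(α_i) = c_i for every i, so c is indeed a codeword.


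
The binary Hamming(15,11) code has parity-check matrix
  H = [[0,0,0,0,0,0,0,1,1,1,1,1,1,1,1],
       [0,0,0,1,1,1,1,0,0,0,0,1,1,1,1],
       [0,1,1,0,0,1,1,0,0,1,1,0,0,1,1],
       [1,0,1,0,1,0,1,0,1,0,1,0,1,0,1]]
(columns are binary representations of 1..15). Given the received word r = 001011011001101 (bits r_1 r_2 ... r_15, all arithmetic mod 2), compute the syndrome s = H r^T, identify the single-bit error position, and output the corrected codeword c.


s = (1, 1, 1, 1)^T, error position = 15, corrected codeword c = 001011011001100

Compute s = H r^T mod 2 one row at a time:
  s_1 = 1 + 1 + 0 + 0 + 1 + 1 + 0 + 1 = 5 ≡ 1 (mod 2).
  s_2 = 0 + 1 + 1 + 0 + 1 + 1 + 0 + 1 = 5 ≡ 1 (mod 2).
  s_3 = 0 + 1 + 1 + 0 + 0 + 0 + 0 + 1 = 3 ≡ 1 (mod 2).
  s_4 = 0 + 1 + 1 + 0 + 1 + 0 + 1 + 1 = 5 ≡ 1 (mod 2).
s = (1, 1, 1, 1)^T — this equals column 15 of H (binary 1111), so error is at position 15.
Correct: flip bit 15 of r = 001011011001101 to get c = 001011011001100.


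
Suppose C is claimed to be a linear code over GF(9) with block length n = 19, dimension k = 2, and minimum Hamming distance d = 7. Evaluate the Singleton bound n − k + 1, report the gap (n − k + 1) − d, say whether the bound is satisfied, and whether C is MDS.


Singleton RHS = n − k + 1 = 18, slack = 11, bound satisfied, not MDS.

Singleton bound: d ≤ n − k + 1.
Here n = 19, k = 2, so n − k + 1 = 18.
Given d = 7, check d ≤ 18: YES.
Slack = (n − k + 1) − d = 11.
The code is NOT MDS (slack = 11 > 0).
Description: the claimed parameters are [19, 2, 7]_9; such a code would be non-MDS.


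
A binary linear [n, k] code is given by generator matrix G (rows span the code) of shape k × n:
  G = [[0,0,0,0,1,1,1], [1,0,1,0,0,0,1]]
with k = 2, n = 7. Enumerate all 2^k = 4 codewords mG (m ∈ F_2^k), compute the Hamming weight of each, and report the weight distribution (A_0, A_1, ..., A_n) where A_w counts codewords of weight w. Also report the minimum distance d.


Weight distribution: A_0 = 1, A_3 = 2, A_4 = 1. Minimum distance d = 3.

Enumerate all 2^2 = 4 messages m ∈ F_2^2.
For each, compute codeword c = mG in F_2^7, then tally its weight.
  m = 00 → c = 0000000, weight = 0.
  m = 10 → c = 0000111, weight = 3.
  m = 01 → c = 1010001, weight = 3.
  m = 11 → c = 1010110, weight = 4.
Tally weights:
  weight 0: 1 codewords.
  weight 3: 2 codewords.
  weight 4: 1 codewords.
Minimum distance d = smallest w > 0 with A_w > 0 = 3.
Sanity: Σ A_w = 4 = 2^2 = 4 ✓.


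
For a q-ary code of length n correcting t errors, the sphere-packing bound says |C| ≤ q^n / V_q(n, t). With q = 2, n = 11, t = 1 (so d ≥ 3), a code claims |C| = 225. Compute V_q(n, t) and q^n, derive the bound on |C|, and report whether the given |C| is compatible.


V_q(n, t) = 12, q^n = 2048, Hamming bound = 170, |C| = 225 > bound (violated).

Step 1: Compute V_q(n, t) = Σ_{j=0}^1 C(n, j) (q−1)^j.
  j = 0: C(11,0)·(1)^0 = 1·1 = 1.
  j = 1: C(11,1)·(1)^1 = 11·1 = 11.
  V_q(n, t) = 1 + 11 = 12.
Step 2: q^n = 2^11 = 2048.
Step 3: Hamming bound ⌊q^n / V_q(n,t)⌋ = ⌊2048/12⌋ = 170.
Step 4: Compare |C| = 225 to 170: violated.
The claimed |C| lies above the Hamming bound, so no 2-ary code of length 11 with d ≥ 3 can have 225 codewords.


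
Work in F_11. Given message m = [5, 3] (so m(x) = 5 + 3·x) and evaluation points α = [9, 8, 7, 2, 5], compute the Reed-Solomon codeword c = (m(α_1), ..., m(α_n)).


c = [10, 7, 4, 0, 9]

Message polynomial: m(x) = 5 + 3·x (mod 11).
For each evaluation point α_i, compute m(α_i) mod 11:
  α_1 = 9: Horner steps 3 → 10, so m(9) = 10.
  α_2 = 8: Horner steps 3 → 7, so m(8) = 7.
  α_3 = 7: Horner steps 3 → 4, so m(7) = 4.
  α_4 = 2: Horner steps 3 → 0, so m(2) = 0.
  α_5 = 5: Horner steps 3 → 9, so m(5) = 9.
Codeword c = [10, 7, 4, 0, 9] ∈ F_11^5.


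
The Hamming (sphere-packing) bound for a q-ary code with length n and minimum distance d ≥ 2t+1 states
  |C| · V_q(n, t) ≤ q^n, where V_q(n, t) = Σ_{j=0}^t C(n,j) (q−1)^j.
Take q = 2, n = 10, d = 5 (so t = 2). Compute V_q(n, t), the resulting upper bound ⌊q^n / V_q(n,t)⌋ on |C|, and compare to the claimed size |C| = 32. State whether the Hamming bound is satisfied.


V_q(n, t) = 56, q^n = 1024, Hamming bound = 18, |C| = 32 > bound (violated).

Step 1: Compute V_q(n, t) = Σ_{j=0}^2 C(n, j) (q−1)^j.
  j = 0: C(10,0)·(1)^0 = 1·1 = 1.
  j = 1: C(10,1)·(1)^1 = 10·1 = 10.
  j = 2: C(10,2)·(1)^2 = 45·1 = 45.
  V_q(n, t) = 1 + 10 + 45 = 56.
Step 2: q^n = 2^10 = 1024.
Step 3: Hamming bound ⌊q^n / V_q(n,t)⌋ = ⌊1024/56⌋ = 18.
Step 4: Compare |C| = 32 to 18: violated.
The claimed |C| lies above the Hamming bound, so no 2-ary code of length 10 with d ≥ 5 can have 32 codewords.


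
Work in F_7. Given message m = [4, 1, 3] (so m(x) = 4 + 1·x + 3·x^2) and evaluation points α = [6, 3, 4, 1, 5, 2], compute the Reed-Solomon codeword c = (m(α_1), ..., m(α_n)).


c = [6, 6, 0, 1, 0, 4]

Message polynomial: m(x) = 4 + 1·x + 3·x^2 (mod 7).
For each evaluation point α_i, compute m(α_i) mod 7:
  α_1 = 6: Horner steps 3 → 5 → 6, so m(6) = 6.
  α_2 = 3: Horner steps 3 → 3 → 6, so m(3) = 6.
  α_3 = 4: Horner steps 3 → 6 → 0, so m(4) = 0.
  α_4 = 1: Horner steps 3 → 4 → 1, so m(1) = 1.
  α_5 = 5: Horner steps 3 → 2 → 0, so m(5) = 0.
  α_6 = 2: Horner steps 3 → 0 → 4, so m(2) = 4.
Codeword c = [6, 6, 0, 1, 0, 4] ∈ F_7^6.


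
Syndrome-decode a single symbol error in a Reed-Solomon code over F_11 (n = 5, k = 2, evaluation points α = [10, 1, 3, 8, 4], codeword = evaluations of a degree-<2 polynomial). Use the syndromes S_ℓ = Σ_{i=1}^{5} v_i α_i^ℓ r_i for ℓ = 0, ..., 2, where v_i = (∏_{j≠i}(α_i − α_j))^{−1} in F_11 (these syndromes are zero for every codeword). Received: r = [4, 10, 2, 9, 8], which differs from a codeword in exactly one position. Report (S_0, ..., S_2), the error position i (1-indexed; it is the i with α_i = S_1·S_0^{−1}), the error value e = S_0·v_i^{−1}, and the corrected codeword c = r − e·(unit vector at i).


S = (9, 5, 4), error at position 3, error magnitude e = 8, c = [4, 10, 5, 9, 8].

Step 1: column multipliers v_i = (∏_{j≠i}(α_i − α_j))^{−1} mod 11.
  i = 1 (α = 10): (10−1)(10−3)(10−8)(10−4) = 9·7·2·6 = 756 ≡ 8, so v_1 = 8^{−1} = 7 (mod 11).
  i = 2 (α = 1): (1−10)(1−3)(1−8)(1−4) = (−9)·(−2)·(−7)·(−3) = 378 ≡ 4, so v_2 = 4^{−1} = 3 (mod 11).
  i = 3 (α = 3): (3−10)(3−1)(3−8)(3−4) = (−7)·2·(−5)·(−1) = −70 ≡ 7, so v_3 = 7^{−1} = 8 (mod 11).
  i = 4 (α = 8): (8−10)(8−1)(8−3)(8−4) = (−2)·7·5·4 = −280 ≡ 6, so v_4 = 6^{−1} = 2 (mod 11).
  i = 5 (α = 4): (4−10)(4−1)(4−3)(4−8) = (−6)·3·1·(−4) = 72 ≡ 6, so v_5 = 6^{−1} = 2 (mod 11).
  v = [7, 3, 8, 2, 2].
Step 2: syndromes of r = [4, 10, 2, 9, 8] (all sums mod 11).
  S_0 = Σ v_i r_i = 7·4 + 3·10 + 8·2 + 2·9 + 2·8 = 108 ≡ 9.
  S_1 = Σ v_i α_i r_i = 7·10·4 + 3·1·10 + 8·3·2 + 2·8·9 + 2·4·8 = 566 ≡ 5.
  α_i^2 mod 11 = [1, 1, 9, 9, 5].
  S_2 = Σ v_i α_i^2 r_i = 7·1·4 + 3·1·10 + 8·9·2 + 2·9·9 + 2·5·8 = 444 ≡ 4.
  S = (9, 5, 4) ≠ 0, so r is not a codeword (an error is present).
Step 3: locate the error. For a single error e at position i, S_ℓ = v_i·e·α_i^ℓ, so α_err = S_1/S_0.
  S_0^{−1} = 9^{−1} = 5 (mod 11), so α_err = 5·5 = 25 ≡ 3 = α_3. Error position i = 3.
  Consistency check: S_2/S_1 = 4·9 = 36 ≡ 3 = α_err ✓ (single-error assumption holds).
Step 4: error magnitude e = S_0/v_3 = S_0·∏_{j≠3}(α_3 − α_j) = 9·7 = 63 ≡ 8 (mod 11).
Step 5: correct position 3: c_3 = r_3 − e = 2 − 8 ≡ 5 (mod 11). Hence c = [4, 10, 5, 9, 8].
  Check: interpolating c through the α_i gives m(x) = 7 + 3·x (degree < 2) with m(α_i) = c_i for every i, so c is indeed a codeword.


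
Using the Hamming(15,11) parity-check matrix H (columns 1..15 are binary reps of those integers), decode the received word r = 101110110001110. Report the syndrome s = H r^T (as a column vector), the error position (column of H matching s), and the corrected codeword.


s = (0, 0, 1, 1)^T, error position = 3, corrected codeword c = 100110110001110

Compute s = H r^T mod 2 one row at a time:
  s_1 = 1 + 0 + 0 + 0 + 1 + 1 + 1 + 0 = 4 ≡ 0 (mod 2).
  s_2 = 1 + 1 + 0 + 1 + 1 + 1 + 1 + 0 = 6 ≡ 0 (mod 2).
  s_3 = 0 + 1 + 0 + 1 + 0 + 0 + 1 + 0 = 3 ≡ 1 (mod 2).
  s_4 = 1 + 1 + 1 + 1 + 0 + 0 + 1 + 0 = 5 ≡ 1 (mod 2).
s = (0, 0, 1, 1)^T — this equals column 3 of H (binary 0011), so error is at position 3.
Correct: flip bit 3 of r = 101110110001110 to get c = 100110110001110.


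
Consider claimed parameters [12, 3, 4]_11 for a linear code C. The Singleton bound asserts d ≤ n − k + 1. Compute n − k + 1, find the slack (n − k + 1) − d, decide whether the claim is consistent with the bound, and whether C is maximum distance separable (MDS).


Singleton RHS = n − k + 1 = 10, slack = 6, bound satisfied, not MDS.

Singleton bound: d ≤ n − k + 1.
Here n = 12, k = 3, so n − k + 1 = 10.
Given d = 4, check d ≤ 10: YES.
Slack = (n − k + 1) − d = 6.
The code is NOT MDS (slack = 6 > 0).
Description: the claimed parameters are [12, 3, 4]_11; such a code would be non-MDS.


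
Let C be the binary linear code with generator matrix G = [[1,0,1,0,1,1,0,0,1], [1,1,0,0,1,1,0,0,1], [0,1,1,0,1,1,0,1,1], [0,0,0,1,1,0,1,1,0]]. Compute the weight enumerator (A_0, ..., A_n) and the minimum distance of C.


Weight distribution: A_0 = 1, A_2 = 1, A_3 = 2, A_4 = 3, A_5 = 4, A_6 = 3, A_7 = 2. Minimum distance d = 2.

Enumerate all 2^4 = 16 messages m ∈ F_2^4.
For each, compute codeword c = mG in F_2^9, then tally its weight.
  m = 0000 → c = 000000000, weight = 0.
  m = 1000 → c = 101011001, weight = 5.
  m = 0100 → c = 110011001, weight = 5.
  m = 1100 → c = 011000000, weight = 2.
  m = 0010 → c = 011011011, weight = 6.
  m = 1010 → c = 110000010, weight = 3.
  m = 0110 → c = 101000010, weight = 3.
  m = 1110 → c = 000011011, weight = 4.
  m = 0001 → c = 000110110, weight = 4.
  m = 1001 → c = 101101111, weight = 7.
  m = 0101 → c = 110101111, weight = 7.
  m = 1101 → c = 011110110, weight = 6.
  m = 0011 → c = 011101101, weight = 6.
  m = 1011 → c = 110110100, weight = 5.
  m = 0111 → c = 101110100, weight = 5.
  m = 1111 → c = 000101101, weight = 4.
Tally weights:
  weight 0: 1 codewords.
  weight 2: 1 codewords.
  weight 3: 2 codewords.
  weight 4: 3 codewords.
  weight 5: 4 codewords.
  weight 6: 3 codewords.
  weight 7: 2 codewords.
Minimum distance d = smallest w > 0 with A_w > 0 = 2.
Sanity: Σ A_w = 16 = 2^4 = 16 ✓.


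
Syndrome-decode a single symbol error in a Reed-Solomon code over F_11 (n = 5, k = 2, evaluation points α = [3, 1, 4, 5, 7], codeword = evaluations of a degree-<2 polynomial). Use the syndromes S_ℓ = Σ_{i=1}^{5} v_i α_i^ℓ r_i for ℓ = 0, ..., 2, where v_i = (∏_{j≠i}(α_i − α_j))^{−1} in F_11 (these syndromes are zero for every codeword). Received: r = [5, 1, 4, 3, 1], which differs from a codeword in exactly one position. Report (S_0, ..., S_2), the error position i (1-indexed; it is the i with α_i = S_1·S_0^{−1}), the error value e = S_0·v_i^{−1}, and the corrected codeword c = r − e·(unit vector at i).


S = (5, 5, 5), error at position 2, error magnitude e = 5, c = [5, 7, 4, 3, 1].

Step 1: column multipliers v_i = (∏_{j≠i}(α_i − α_j))^{−1} mod 11.
  i = 1 (α = 3): (3−1)(3−4)(3−5)(3−7) = 2·(−1)·(−2)·(−4) = −16 ≡ 6, so v_1 = 6^{−1} = 2 (mod 11).
  i = 2 (α = 1): (1−3)(1−4)(1−5)(1−7) = (−2)·(−3)·(−4)·(−6) = 144 ≡ 1, so v_2 = 1^{−1} = 1 (mod 11).
  i = 3 (α = 4): (4−3)(4−1)(4−5)(4−7) = 1·3·(−1)·(−3) = 9 ≡ 9, so v_3 = 9^{−1} = 5 (mod 11).
  i = 4 (α = 5): (5−3)(5−1)(5−4)(5−7) = 2·4·1·(−2) = −16 ≡ 6, so v_4 = 6^{−1} = 2 (mod 11).
  i = 5 (α = 7): (7−3)(7−1)(7−4)(7−5) = 4·6·3·2 = 144 ≡ 1, so v_5 = 1^{−1} = 1 (mod 11).
  v = [2, 1, 5, 2, 1].
Step 2: syndromes of r = [5, 1, 4, 3, 1] (all sums mod 11).
  S_0 = Σ v_i r_i = 2·5 + 1·1 + 5·4 + 2·3 + 1·1 = 38 ≡ 5.
  S_1 = Σ v_i α_i r_i = 2·3·5 + 1·1·1 + 5·4·4 + 2·5·3 + 1·7·1 = 148 ≡ 5.
  α_i^2 mod 11 = [9, 1, 5, 3, 5].
  S_2 = Σ v_i α_i^2 r_i = 2·9·5 + 1·1·1 + 5·5·4 + 2·3·3 + 1·5·1 = 214 ≡ 5.
  S = (5, 5, 5) ≠ 0, so r is not a codeword (an error is present).
Step 3: locate the error. For a single error e at position i, S_ℓ = v_i·e·α_i^ℓ, so α_err = S_1/S_0.
  S_0^{−1} = 5^{−1} = 9 (mod 11), so α_err = 5·9 = 45 ≡ 1 = α_2. Error position i = 2.
  Consistency check: S_2/S_1 = 5·9 = 45 ≡ 1 = α_err ✓ (single-error assumption holds).
Step 4: error magnitude e = S_0/v_2 = S_0·∏_{j≠2}(α_2 − α_j) = 5·1 = 5 ≡ 5 (mod 11).
Step 5: correct position 2: c_2 = r_2 − e = 1 − 5 ≡ 7 (mod 11). Hence c = [5, 7, 4, 3, 1].
  Check: interpolating c through the α_i gives m(x) = 8 + 10·x (degree < 2) with m(α_i) = c_i for every i, so c is indeed a codeword.


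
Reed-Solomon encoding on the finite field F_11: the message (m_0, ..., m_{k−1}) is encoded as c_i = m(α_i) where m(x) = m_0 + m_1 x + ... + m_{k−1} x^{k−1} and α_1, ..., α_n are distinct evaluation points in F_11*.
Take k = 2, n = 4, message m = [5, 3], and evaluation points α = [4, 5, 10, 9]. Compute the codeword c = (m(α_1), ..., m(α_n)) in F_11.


c = [6, 9, 2, 10]

Message polynomial: m(x) = 5 + 3·x (mod 11).
For each evaluation point α_i, compute m(α_i) mod 11:
  α_1 = 4: Horner steps 3 → 6, so m(4) = 6.
  α_2 = 5: Horner steps 3 → 9, so m(5) = 9.
  α_3 = 10: Horner steps 3 → 2, so m(10) = 2.
  α_4 = 9: Horner steps 3 → 10, so m(9) = 10.
Codeword c = [6, 9, 2, 10] ∈ F_11^4.


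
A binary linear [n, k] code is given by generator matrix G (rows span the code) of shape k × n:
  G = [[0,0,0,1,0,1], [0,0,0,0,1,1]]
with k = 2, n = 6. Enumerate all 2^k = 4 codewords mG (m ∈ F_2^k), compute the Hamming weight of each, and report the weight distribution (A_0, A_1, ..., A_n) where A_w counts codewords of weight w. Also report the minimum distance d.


Weight distribution: A_0 = 1, A_2 = 3. Minimum distance d = 2.

Enumerate all 2^2 = 4 messages m ∈ F_2^2.
For each, compute codeword c = mG in F_2^6, then tally its weight.
  m = 00 → c = 000000, weight = 0.
  m = 10 → c = 000101, weight = 2.
  m = 01 → c = 000011, weight = 2.
  m = 11 → c = 000110, weight = 2.
Tally weights:
  weight 0: 1 codewords.
  weight 2: 3 codewords.
Minimum distance d = smallest w > 0 with A_w > 0 = 2.
Sanity: Σ A_w = 4 = 2^2 = 4 ✓.


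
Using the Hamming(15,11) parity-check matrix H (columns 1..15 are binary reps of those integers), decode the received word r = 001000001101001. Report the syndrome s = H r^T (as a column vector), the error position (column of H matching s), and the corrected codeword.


s = (0, 0, 1, 1)^T, error position = 3, corrected codeword c = 000000001101001

Compute s = H r^T mod 2 one row at a time:
  s_1 = 0 + 1 + 1 + 0 + 1 + 0 + 0 + 1 = 4 ≡ 0 (mod 2).
  s_2 = 0 + 0 + 0 + 0 + 1 + 0 + 0 + 1 = 2 ≡ 0 (mod 2).
  s_3 = 0 + 1 + 0 + 0 + 1 + 0 + 0 + 1 = 3 ≡ 1 (mod 2).
  s_4 = 0 + 1 + 0 + 0 + 1 + 0 + 0 + 1 = 3 ≡ 1 (mod 2).
s = (0, 0, 1, 1)^T — this equals column 3 of H (binary 0011), so error is at position 3.
Correct: flip bit 3 of r = 001000001101001 to get c = 000000001101001.


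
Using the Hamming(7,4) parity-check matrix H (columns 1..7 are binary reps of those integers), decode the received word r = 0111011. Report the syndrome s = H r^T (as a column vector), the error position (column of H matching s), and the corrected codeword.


s = (1, 0, 0)^T, error position = 4, corrected codeword c = 0110011

Compute s = H r^T mod 2 one row at a time:
  s_1 = 1 + 0 + 1 + 1 = 3 ≡ 1 (mod 2).
  s_2 = 1 + 1 + 1 + 1 = 4 ≡ 0 (mod 2).
  s_3 = 0 + 1 + 0 + 1 = 2 ≡ 0 (mod 2).
s = (1, 0, 0)^T — this equals column 4 of H (binary 100), so error is at position 4.
Correct: flip bit 4 of r = 0111011 to get c = 0110011.


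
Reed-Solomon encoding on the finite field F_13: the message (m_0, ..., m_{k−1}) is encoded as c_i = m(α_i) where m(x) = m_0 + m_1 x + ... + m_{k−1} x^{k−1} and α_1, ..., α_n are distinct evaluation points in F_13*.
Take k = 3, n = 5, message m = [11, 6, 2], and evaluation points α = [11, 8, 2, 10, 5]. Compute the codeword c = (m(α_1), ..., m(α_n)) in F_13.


c = [7, 5, 5, 11, 0]

Message polynomial: m(x) = 11 + 6·x + 2·x^2 (mod 13).
For each evaluation point α_i, compute m(α_i) mod 13:
  α_1 = 11: Horner steps 2 → 2 → 7, so m(11) = 7.
  α_2 = 8: Horner steps 2 → 9 → 5, so m(8) = 5.
  α_3 = 2: Horner steps 2 → 10 → 5, so m(2) = 5.
  α_4 = 10: Horner steps 2 → 0 → 11, so m(10) = 11.
  α_5 = 5: Horner steps 2 → 3 → 0, so m(5) = 0.
Codeword c = [7, 5, 5, 11, 0] ∈ F_13^5.


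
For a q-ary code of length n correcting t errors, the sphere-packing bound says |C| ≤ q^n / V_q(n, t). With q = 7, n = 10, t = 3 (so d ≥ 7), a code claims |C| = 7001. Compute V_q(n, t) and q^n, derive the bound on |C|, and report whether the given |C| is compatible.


V_q(n, t) = 27601, q^n = 282475249, Hamming bound = 10234, |C| = 7001 ≤ bound (satisfied).

Step 1: Compute V_q(n, t) = Σ_{j=0}^3 C(n, j) (q−1)^j.
  j = 0: C(10,0)·(6)^0 = 1·1 = 1.
  j = 1: C(10,1)·(6)^1 = 10·6 = 60.
  j = 2: C(10,2)·(6)^2 = 45·36 = 1620.
  j = 3: C(10,3)·(6)^3 = 120·216 = 25920.
  V_q(n, t) = 1 + 60 + 1620 + 25920 = 27601.
Step 2: q^n = 7^10 = 282475249.
Step 3: Hamming bound ⌊q^n / V_q(n,t)⌋ = ⌊282475249/27601⌋ = 10234.
Step 4: Compare |C| = 7001 to 10234: satisfied.
The claimed |C| lies below the Hamming bound.


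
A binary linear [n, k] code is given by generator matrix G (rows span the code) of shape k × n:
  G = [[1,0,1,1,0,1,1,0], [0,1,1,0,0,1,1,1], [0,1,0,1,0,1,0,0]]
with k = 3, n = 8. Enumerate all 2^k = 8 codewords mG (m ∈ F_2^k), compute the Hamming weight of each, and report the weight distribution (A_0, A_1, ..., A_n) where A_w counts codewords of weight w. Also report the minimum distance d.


Weight distribution: A_0 = 1, A_3 = 2, A_4 = 3, A_5 = 2. Minimum distance d = 3.

Enumerate all 2^3 = 8 messages m ∈ F_2^3.
For each, compute codeword c = mG in F_2^8, then tally its weight.
  m = 000 → c = 00000000, weight = 0.
  m = 100 → c = 10110110, weight = 5.
  m = 010 → c = 01100111, weight = 5.
  m = 110 → c = 11010001, weight = 4.
  m = 001 → c = 01010100, weight = 3.
  m = 101 → c = 11100010, weight = 4.
  m = 011 → c = 00110011, weight = 4.
  m = 111 → c = 10000101, weight = 3.
Tally weights:
  weight 0: 1 codewords.
  weight 3: 2 codewords.
  weight 4: 3 codewords.
  weight 5: 2 codewords.
Minimum distance d = smallest w > 0 with A_w > 0 = 3.
Sanity: Σ A_w = 8 = 2^3 = 8 ✓.


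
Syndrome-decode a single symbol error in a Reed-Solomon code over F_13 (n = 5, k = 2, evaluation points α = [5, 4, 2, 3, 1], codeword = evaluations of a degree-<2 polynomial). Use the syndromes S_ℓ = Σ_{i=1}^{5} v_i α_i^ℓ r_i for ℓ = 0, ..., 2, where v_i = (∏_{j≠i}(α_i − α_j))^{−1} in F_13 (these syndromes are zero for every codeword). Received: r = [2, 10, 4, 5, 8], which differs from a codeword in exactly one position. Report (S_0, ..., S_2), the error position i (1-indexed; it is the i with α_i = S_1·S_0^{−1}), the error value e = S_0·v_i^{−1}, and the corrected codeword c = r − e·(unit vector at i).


S = (8, 3, 6), error at position 3, error magnitude e = 4, c = [2, 10, 0, 5, 8].

Step 1: column multipliers v_i = (∏_{j≠i}(α_i − α_j))^{−1} mod 13.
  i = 1 (α = 5): (5−4)(5−2)(5−3)(5−1) = 1·3·2·4 = 24 ≡ 11, so v_1 = 11^{−1} = 6 (mod 13).
  i = 2 (α = 4): (4−5)(4−2)(4−3)(4−1) = (−1)·2·1·3 = −6 ≡ 7, so v_2 = 7^{−1} = 2 (mod 13).
  i = 3 (α = 2): (2−5)(2−4)(2−3)(2−1) = (−3)·(−2)·(−1)·1 = −6 ≡ 7, so v_3 = 7^{−1} = 2 (mod 13).
  i = 4 (α = 3): (3−5)(3−4)(3−2)(3−1) = (−2)·(−1)·1·2 = 4 ≡ 4, so v_4 = 4^{−1} = 10 (mod 13).
  i = 5 (α = 1): (1−5)(1−4)(1−2)(1−3) = (−4)·(−3)·(−1)·(−2) = 24 ≡ 11, so v_5 = 11^{−1} = 6 (mod 13).
  v = [6, 2, 2, 10, 6].
Step 2: syndromes of r = [2, 10, 4, 5, 8] (all sums mod 13).
  S_0 = Σ v_i r_i = 6·2 + 2·10 + 2·4 + 10·5 + 6·8 = 138 ≡ 8.
  S_1 = Σ v_i α_i r_i = 6·5·2 + 2·4·10 + 2·2·4 + 10·3·5 + 6·1·8 = 354 ≡ 3.
  α_i^2 mod 13 = [12, 3, 4, 9, 1].
  S_2 = Σ v_i α_i^2 r_i = 6·12·2 + 2·3·10 + 2·4·4 + 10·9·5 + 6·1·8 = 734 ≡ 6.
  S = (8, 3, 6) ≠ 0, so r is not a codeword (an error is present).
Step 3: locate the error. For a single error e at position i, S_ℓ = v_i·e·α_i^ℓ, so α_err = S_1/S_0.
  S_0^{−1} = 8^{−1} = 5 (mod 13), so α_err = 3·5 = 15 ≡ 2 = α_3. Error position i = 3.
  Consistency check: S_2/S_1 = 6·9 = 54 ≡ 2 = α_err ✓ (single-error assumption holds).
Step 4: error magnitude e = S_0/v_3 = S_0·∏_{j≠3}(α_3 − α_j) = 8·7 = 56 ≡ 4 (mod 13).
Step 5: correct position 3: c_3 = r_3 − e = 4 − 4 ≡ 0 (mod 13). Hence c = [2, 10, 0, 5, 8].
  Check: interpolating c through the α_i gives m(x) = 3 + 5·x (degree < 2) with m(α_i) = c_i for every i, so c is indeed a codeword.


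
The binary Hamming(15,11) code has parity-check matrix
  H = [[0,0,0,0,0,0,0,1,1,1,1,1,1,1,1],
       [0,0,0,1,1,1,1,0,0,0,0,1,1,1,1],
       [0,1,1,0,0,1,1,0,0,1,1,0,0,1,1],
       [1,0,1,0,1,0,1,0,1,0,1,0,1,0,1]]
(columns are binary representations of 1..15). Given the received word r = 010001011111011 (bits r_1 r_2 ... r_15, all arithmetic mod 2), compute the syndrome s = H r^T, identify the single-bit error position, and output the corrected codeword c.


s = (1, 0, 0, 1)^T, error position = 9, corrected codeword c = 010001010111011

Compute s = H r^T mod 2 one row at a time:
  s_1 = 1 + 1 + 1 + 1 + 1 + 0 + 1 + 1 = 7 ≡ 1 (mod 2).
  s_2 = 0 + 0 + 1 + 0 + 1 + 0 + 1 + 1 = 4 ≡ 0 (mod 2).
  s_3 = 1 + 0 + 1 + 0 + 1 + 1 + 1 + 1 = 6 ≡ 0 (mod 2).
  s_4 = 0 + 0 + 0 + 0 + 1 + 1 + 0 + 1 = 3 ≡ 1 (mod 2).
s = (1, 0, 0, 1)^T — this equals column 9 of H (binary 1001), so error is at position 9.
Correct: flip bit 9 of r = 010001011111011 to get c = 010001010111011.


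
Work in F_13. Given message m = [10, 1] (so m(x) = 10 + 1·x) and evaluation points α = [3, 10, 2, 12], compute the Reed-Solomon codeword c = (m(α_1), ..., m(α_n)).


c = [0, 7, 12, 9]

Message polynomial: m(x) = 10 + 1·x (mod 13).
For each evaluation point α_i, compute m(α_i) mod 13:
  α_1 = 3: Horner steps 1 → 0, so m(3) = 0.
  α_2 = 10: Horner steps 1 → 7, so m(10) = 7.
  α_3 = 2: Horner steps 1 → 12, so m(2) = 12.
  α_4 = 12: Horner steps 1 → 9, so m(12) = 9.
Codeword c = [0, 7, 12, 9] ∈ F_13^4.


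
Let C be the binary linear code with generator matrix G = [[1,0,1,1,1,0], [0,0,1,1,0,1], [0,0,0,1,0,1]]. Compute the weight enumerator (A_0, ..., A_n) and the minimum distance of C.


Weight distribution: A_0 = 1, A_1 = 1, A_2 = 1, A_3 = 3, A_4 = 2. Minimum distance d = 1.

Enumerate all 2^3 = 8 messages m ∈ F_2^3.
For each, compute codeword c = mG in F_2^6, then tally its weight.
  m = 000 → c = 000000, weight = 0.
  m = 100 → c = 101110, weight = 4.
  m = 010 → c = 001101, weight = 3.
  m = 110 → c = 100011, weight = 3.
  m = 001 → c = 000101, weight = 2.
  m = 101 → c = 101011, weight = 4.
  m = 011 → c = 001000, weight = 1.
  m = 111 → c = 100110, weight = 3.
Tally weights:
  weight 0: 1 codewords.
  weight 1: 1 codewords.
  weight 2: 1 codewords.
  weight 3: 3 codewords.
  weight 4: 2 codewords.
Minimum distance d = smallest w > 0 with A_w > 0 = 1.
Sanity: Σ A_w = 8 = 2^3 = 8 ✓.


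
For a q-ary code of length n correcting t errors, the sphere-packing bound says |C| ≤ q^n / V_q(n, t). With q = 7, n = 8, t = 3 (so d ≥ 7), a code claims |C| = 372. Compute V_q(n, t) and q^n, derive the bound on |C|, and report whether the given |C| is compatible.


V_q(n, t) = 13153, q^n = 5764801, Hamming bound = 438, |C| = 372 ≤ bound (satisfied).

Step 1: Compute V_q(n, t) = Σ_{j=0}^3 C(n, j) (q−1)^j.
  j = 0: C(8,0)·(6)^0 = 1·1 = 1.
  j = 1: C(8,1)·(6)^1 = 8·6 = 48.
  j = 2: C(8,2)·(6)^2 = 28·36 = 1008.
  j = 3: C(8,3)·(6)^3 = 56·216 = 12096.
  V_q(n, t) = 1 + 48 + 1008 + 12096 = 13153.
Step 2: q^n = 7^8 = 5764801.
Step 3: Hamming bound ⌊q^n / V_q(n,t)⌋ = ⌊5764801/13153⌋ = 438.
Step 4: Compare |C| = 372 to 438: satisfied.
The claimed |C| lies below the Hamming bound.


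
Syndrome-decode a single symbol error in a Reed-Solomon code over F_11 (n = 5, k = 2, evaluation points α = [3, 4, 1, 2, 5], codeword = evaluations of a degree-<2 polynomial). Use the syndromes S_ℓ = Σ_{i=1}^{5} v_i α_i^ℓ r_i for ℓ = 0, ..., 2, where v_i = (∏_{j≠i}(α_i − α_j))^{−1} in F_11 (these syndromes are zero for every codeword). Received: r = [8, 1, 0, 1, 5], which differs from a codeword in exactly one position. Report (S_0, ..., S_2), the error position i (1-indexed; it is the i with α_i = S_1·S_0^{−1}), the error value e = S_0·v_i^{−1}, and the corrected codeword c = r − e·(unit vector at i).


S = (6, 1, 2), error at position 4, error magnitude e = 8, c = [8, 1, 0, 4, 5].

Step 1: column multipliers v_i = (∏_{j≠i}(α_i − α_j))^{−1} mod 11.
  i = 1 (α = 3): (3−4)(3−1)(3−2)(3−5) = (−1)·2·1·(−2) = 4 ≡ 4, so v_1 = 4^{−1} = 3 (mod 11).
  i = 2 (α = 4): (4−3)(4−1)(4−2)(4−5) = 1·3·2·(−1) = −6 ≡ 5, so v_2 = 5^{−1} = 9 (mod 11).
  i = 3 (α = 1): (1−3)(1−4)(1−2)(1−5) = (−2)·(−3)·(−1)·(−4) = 24 ≡ 2, so v_3 = 2^{−1} = 6 (mod 11).
  i = 4 (α = 2): (2−3)(2−4)(2−1)(2−5) = (−1)·(−2)·1·(−3) = −6 ≡ 5, so v_4 = 5^{−1} = 9 (mod 11).
  i = 5 (α = 5): (5−3)(5−4)(5−1)(5−2) = 2·1·4·3 = 24 ≡ 2, so v_5 = 2^{−1} = 6 (mod 11).
  v = [3, 9, 6, 9, 6].
Step 2: syndromes of r = [8, 1, 0, 1, 5] (all sums mod 11).
  S_0 = Σ v_i r_i = 3·8 + 9·1 + 6·0 + 9·1 + 6·5 = 72 ≡ 6.
  S_1 = Σ v_i α_i r_i = 3·3·8 + 9·4·1 + 6·1·0 + 9·2·1 + 6·5·5 = 276 ≡ 1.
  α_i^2 mod 11 = [9, 5, 1, 4, 3].
  S_2 = Σ v_i α_i^2 r_i = 3·9·8 + 9·5·1 + 6·1·0 + 9·4·1 + 6·3·5 = 387 ≡ 2.
  S = (6, 1, 2) ≠ 0, so r is not a codeword (an error is present).
Step 3: locate the error. For a single error e at position i, S_ℓ = v_i·e·α_i^ℓ, so α_err = S_1/S_0.
  S_0^{−1} = 6^{−1} = 2 (mod 11), so α_err = 1·2 = 2 ≡ 2 = α_4. Error position i = 4.
  Consistency check: S_2/S_1 = 2·1 = 2 ≡ 2 = α_err ✓ (single-error assumption holds).
Step 4: error magnitude e = S_0/v_4 = S_0·∏_{j≠4}(α_4 − α_j) = 6·5 = 30 ≡ 8 (mod 11).
Step 5: correct position 4: c_4 = r_4 − e = 1 − 8 ≡ 4 (mod 11). Hence c = [8, 1, 0, 4, 5].
  Check: interpolating c through the α_i gives m(x) = 7 + 4·x (degree < 2) with m(α_i) = c_i for every i, so c is indeed a codeword.


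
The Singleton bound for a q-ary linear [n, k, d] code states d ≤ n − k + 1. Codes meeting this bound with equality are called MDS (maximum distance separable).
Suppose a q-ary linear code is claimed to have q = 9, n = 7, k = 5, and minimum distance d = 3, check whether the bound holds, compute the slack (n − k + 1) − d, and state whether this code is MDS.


Singleton RHS = n − k + 1 = 3, slack = 0, bound satisfied, MDS.

Singleton bound: d ≤ n − k + 1.
Here n = 7, k = 5, so n − k + 1 = 3.
Given d = 3, check d ≤ 3: YES.
Slack = (n − k + 1) − d = 0.
The code is MDS (slack = 0).
Description: the claimed parameters are [7, 5, 3]_9; such a code would be MDS (meets Singleton bound).


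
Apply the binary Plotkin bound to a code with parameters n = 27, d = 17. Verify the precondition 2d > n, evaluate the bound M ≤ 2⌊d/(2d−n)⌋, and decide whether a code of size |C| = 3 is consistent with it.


Plotkin bound M ≤ 4; given |C| = 3 ≤ bound (satisfied).

Check applicability: 2d = 34, n = 27.
2d − n = 7 > 0, so Plotkin applies.
Compute d/(2d−n) = 17/7 ≈ 2.4286.
⌊d/(2d−n)⌋ = 2.
Plotkin bound: M ≤ 2·2 = 4.
Given |C| = 3, check: satisfied.
This |C| is below the Plotkin bound.


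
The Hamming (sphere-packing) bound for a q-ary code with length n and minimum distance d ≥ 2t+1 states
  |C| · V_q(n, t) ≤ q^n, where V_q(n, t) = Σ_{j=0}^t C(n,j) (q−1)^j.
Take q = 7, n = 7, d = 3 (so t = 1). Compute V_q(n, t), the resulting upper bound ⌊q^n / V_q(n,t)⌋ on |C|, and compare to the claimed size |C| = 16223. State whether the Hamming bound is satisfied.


V_q(n, t) = 43, q^n = 823543, Hamming bound = 19152, |C| = 16223 ≤ bound (satisfied).

Step 1: Compute V_q(n, t) = Σ_{j=0}^1 C(n, j) (q−1)^j.
  j = 0: C(7,0)·(6)^0 = 1·1 = 1.
  j = 1: C(7,1)·(6)^1 = 7·6 = 42.
  V_q(n, t) = 1 + 42 = 43.
Step 2: q^n = 7^7 = 823543.
Step 3: Hamming bound ⌊q^n / V_q(n,t)⌋ = ⌊823543/43⌋ = 19152.
Step 4: Compare |C| = 16223 to 19152: satisfied.
The claimed |C| lies below the Hamming bound.


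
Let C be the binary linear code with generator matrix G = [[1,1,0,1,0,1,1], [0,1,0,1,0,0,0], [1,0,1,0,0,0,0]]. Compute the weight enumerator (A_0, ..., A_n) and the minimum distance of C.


Weight distribution: A_0 = 1, A_2 = 2, A_3 = 2, A_4 = 1, A_5 = 2. Minimum distance d = 2.

Enumerate all 2^3 = 8 messages m ∈ F_2^3.
For each, compute codeword c = mG in F_2^7, then tally its weight.
  m = 000 → c = 0000000, weight = 0.
  m = 100 → c = 1101011, weight = 5.
  m = 010 → c = 0101000, weight = 2.
  m = 110 → c = 1000011, weight = 3.
  m = 001 → c = 1010000, weight = 2.
  m = 101 → c = 0111011, weight = 5.
  m = 011 → c = 1111000, weight = 4.
  m = 111 → c = 0010011, weight = 3.
Tally weights:
  weight 0: 1 codewords.
  weight 2: 2 codewords.
  weight 3: 2 codewords.
  weight 4: 1 codewords.
  weight 5: 2 codewords.
Minimum distance d = smallest w > 0 with A_w > 0 = 2.
Sanity: Σ A_w = 8 = 2^3 = 8 ✓.


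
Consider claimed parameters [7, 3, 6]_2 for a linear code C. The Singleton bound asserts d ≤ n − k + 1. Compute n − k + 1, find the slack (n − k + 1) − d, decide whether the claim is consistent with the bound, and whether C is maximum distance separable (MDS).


Singleton RHS = n − k + 1 = 5, slack = -1, bound violated (no such code; not MDS).

Singleton bound: d ≤ n − k + 1.
Here n = 7, k = 3, so n − k + 1 = 5.
Given d = 6, check d ≤ 5: NO.
Slack = (n − k + 1) − d = -1.
The slack is negative: d = 6 exceeds n − k + 1 = 5 by 1, so the Singleton bound is violated and no linear [7, 3, 6]_2 code can exist. In particular it is not MDS (MDS requires d = n − k + 1 exactly).
Description: the claimed parameters are [7, 3, 6]_2; such a code would be impossible (violates the Singleton bound).


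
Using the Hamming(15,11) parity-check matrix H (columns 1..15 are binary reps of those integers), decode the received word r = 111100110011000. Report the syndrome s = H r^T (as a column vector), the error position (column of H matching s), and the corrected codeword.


s = (1, 1, 0, 0)^T, error position = 12, corrected codeword c = 111100110010000

Compute s = H r^T mod 2 one row at a time:
  s_1 = 1 + 0 + 0 + 1 + 1 + 0 + 0 + 0 = 3 ≡ 1 (mod 2).
  s_2 = 1 + 0 + 0 + 1 + 1 + 0 + 0 + 0 = 3 ≡ 1 (mod 2).
  s_3 = 1 + 1 + 0 + 1 + 0 + 1 + 0 + 0 = 4 ≡ 0 (mod 2).
  s_4 = 1 + 1 + 0 + 1 + 0 + 1 + 0 + 0 = 4 ≡ 0 (mod 2).
s = (1, 1, 0, 0)^T — this equals column 12 of H (binary 1100), so error is at position 12.
Correct: flip bit 12 of r = 111100110011000 to get c = 111100110010000.


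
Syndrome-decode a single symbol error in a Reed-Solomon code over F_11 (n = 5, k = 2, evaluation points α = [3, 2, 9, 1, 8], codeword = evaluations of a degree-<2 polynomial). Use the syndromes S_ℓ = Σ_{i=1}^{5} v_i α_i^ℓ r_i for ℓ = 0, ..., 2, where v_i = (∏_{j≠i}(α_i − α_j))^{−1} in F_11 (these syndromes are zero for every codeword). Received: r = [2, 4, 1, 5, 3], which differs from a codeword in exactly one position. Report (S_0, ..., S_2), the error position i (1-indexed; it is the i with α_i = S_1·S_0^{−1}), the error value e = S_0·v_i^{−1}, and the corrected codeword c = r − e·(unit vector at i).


S = (5, 5, 5), error at position 4, error magnitude e = 10, c = [2, 4, 1, 6, 3].

Step 1: column multipliers v_i = (∏_{j≠i}(α_i − α_j))^{−1} mod 11.
  i = 1 (α = 3): (3−2)(3−9)(3−1)(3−8) = 1·(−6)·2·(−5) = 60 ≡ 5, so v_1 = 5^{−1} = 9 (mod 11).
  i = 2 (α = 2): (2−3)(2−9)(2−1)(2−8) = (−1)·(−7)·1·(−6) = −42 ≡ 2, so v_2 = 2^{−1} = 6 (mod 11).
  i = 3 (α = 9): (9−3)(9−2)(9−1)(9−8) = 6·7·8·1 = 336 ≡ 6, so v_3 = 6^{−1} = 2 (mod 11).
  i = 4 (α = 1): (1−3)(1−2)(1−9)(1−8) = (−2)·(−1)·(−8)·(−7) = 112 ≡ 2, so v_4 = 2^{−1} = 6 (mod 11).
  i = 5 (α = 8): (8−3)(8−2)(8−9)(8−1) = 5·6·(−1)·7 = −210 ≡ 10, so v_5 = 10^{−1} = 10 (mod 11).
  v = [9, 6, 2, 6, 10].
Step 2: syndromes of r = [2, 4, 1, 5, 3] (all sums mod 11).
  S_0 = Σ v_i r_i = 9·2 + 6·4 + 2·1 + 6·5 + 10·3 = 104 ≡ 5.
  S_1 = Σ v_i α_i r_i = 9·3·2 + 6·2·4 + 2·9·1 + 6·1·5 + 10·8·3 = 390 ≡ 5.
  α_i^2 mod 11 = [9, 4, 4, 1, 9].
  S_2 = Σ v_i α_i^2 r_i = 9·9·2 + 6·4·4 + 2·4·1 + 6·1·5 + 10·9·3 = 566 ≡ 5.
  S = (5, 5, 5) ≠ 0, so r is not a codeword (an error is present).
Step 3: locate the error. For a single error e at position i, S_ℓ = v_i·e·α_i^ℓ, so α_err = S_1/S_0.
  S_0^{−1} = 5^{−1} = 9 (mod 11), so α_err = 5·9 = 45 ≡ 1 = α_4. Error position i = 4.
  Consistency check: S_2/S_1 = 5·9 = 45 ≡ 1 = α_err ✓ (single-error assumption holds).
Step 4: error magnitude e = S_0/v_4 = S_0·∏_{j≠4}(α_4 − α_j) = 5·2 = 10 ≡ 10 (mod 11).
Step 5: correct position 4: c_4 = r_4 − e = 5 − 10 ≡ 6 (mod 11). Hence c = [2, 4, 1, 6, 3].
  Check: interpolating c through the α_i gives m(x) = 8 + 9·x (degree < 2) with m(α_i) = c_i for every i, so c is indeed a codeword.
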